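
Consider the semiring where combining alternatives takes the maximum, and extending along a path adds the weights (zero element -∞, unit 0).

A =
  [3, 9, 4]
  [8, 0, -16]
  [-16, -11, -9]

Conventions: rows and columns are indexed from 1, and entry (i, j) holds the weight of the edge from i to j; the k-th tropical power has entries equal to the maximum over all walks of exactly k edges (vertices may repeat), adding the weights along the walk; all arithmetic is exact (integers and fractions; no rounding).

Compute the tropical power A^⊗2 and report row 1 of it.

A^⊗2:
  [17, 12, 7]
  [11, 17, 12]
  [-3, -7, -12]
Answer: row 1 of A^⊗2 = [17, 12, 7]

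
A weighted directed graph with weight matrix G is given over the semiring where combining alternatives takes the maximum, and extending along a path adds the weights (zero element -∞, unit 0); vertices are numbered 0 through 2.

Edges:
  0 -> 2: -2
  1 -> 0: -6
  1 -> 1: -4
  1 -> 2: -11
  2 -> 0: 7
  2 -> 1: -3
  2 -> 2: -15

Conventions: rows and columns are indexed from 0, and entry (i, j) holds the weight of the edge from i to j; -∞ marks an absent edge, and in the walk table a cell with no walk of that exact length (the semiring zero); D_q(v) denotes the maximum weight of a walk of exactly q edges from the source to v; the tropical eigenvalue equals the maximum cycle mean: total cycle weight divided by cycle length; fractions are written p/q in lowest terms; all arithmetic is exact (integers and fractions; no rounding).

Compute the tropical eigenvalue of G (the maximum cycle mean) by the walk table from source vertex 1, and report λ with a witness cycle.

q=0: [-∞, 0, -∞]
q=1: [-6, -4, -11]
q=2: [-4, -8, -8]
q=3: [-1, -11, -6]
Optimal cycle mean attained by: cycle 0->2->0, total (-2) + 7, length 2.
Answer: λ = 5/2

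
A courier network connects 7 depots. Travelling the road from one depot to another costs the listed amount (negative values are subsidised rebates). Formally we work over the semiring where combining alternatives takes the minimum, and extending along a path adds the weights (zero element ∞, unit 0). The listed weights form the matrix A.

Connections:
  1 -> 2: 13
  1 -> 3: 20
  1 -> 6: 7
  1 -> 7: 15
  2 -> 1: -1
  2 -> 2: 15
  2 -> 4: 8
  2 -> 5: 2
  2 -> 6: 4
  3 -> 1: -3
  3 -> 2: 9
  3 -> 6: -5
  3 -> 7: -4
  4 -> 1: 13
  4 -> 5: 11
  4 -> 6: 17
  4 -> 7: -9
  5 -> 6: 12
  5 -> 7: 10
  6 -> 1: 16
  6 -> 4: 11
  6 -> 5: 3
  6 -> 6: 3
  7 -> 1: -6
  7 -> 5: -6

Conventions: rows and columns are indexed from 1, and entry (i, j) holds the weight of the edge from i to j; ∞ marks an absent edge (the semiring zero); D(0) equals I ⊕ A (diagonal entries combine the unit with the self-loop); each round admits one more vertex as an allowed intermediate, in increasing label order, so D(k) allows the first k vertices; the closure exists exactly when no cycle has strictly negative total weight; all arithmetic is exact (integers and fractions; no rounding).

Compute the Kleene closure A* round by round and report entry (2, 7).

D(0):
  [0, 13, 20, ∞, ∞, 7, 15]
  [-1, 0, ∞, 8, 2, 4, ∞]
  [-3, 9, 0, ∞, ∞, -5, -4]
  [13, ∞, ∞, 0, 11, 17, -9]
  [∞, ∞, ∞, ∞, 0, 12, 10]
  [16, ∞, ∞, 11, 3, 0, ∞]
  [-6, ∞, ∞, ∞, -6, ∞, 0]
D(1):
  [0, 13, 20, ∞, ∞, 7, 15]
  [-1, 0, 19, 8, 2, 4, 14]
  [-3, 9, 0, ∞, ∞, -5, -4]
  [13, 26, 33, 0, 11, 17, -9]
  [∞, ∞, ∞, ∞, 0, 12, 10]
  [16, 29, 36, 11, 3, 0, 31]
  [-6, 7, 14, ∞, -6, 1, 0]
D(2):
  [0, 13, 20, 21, 15, 7, 15]
  [-1, 0, 19, 8, 2, 4, 14]
  [-3, 9, 0, 17, 11, -5, -4]
  [13, 26, 33, 0, 11, 17, -9]
  [∞, ∞, ∞, ∞, 0, 12, 10]
  [16, 29, 36, 11, 3, 0, 31]
  [-6, 7, 14, 15, -6, 1, 0]
D(3):
  [0, 13, 20, 21, 15, 7, 15]
  [-1, 0, 19, 8, 2, 4, 14]
  [-3, 9, 0, 17, 11, -5, -4]
  [13, 26, 33, 0, 11, 17, -9]
  [∞, ∞, ∞, ∞, 0, 12, 10]
  [16, 29, 36, 11, 3, 0, 31]
  [-6, 7, 14, 15, -6, 1, 0]
D(4):
  [0, 13, 20, 21, 15, 7, 12]
  [-1, 0, 19, 8, 2, 4, -1]
  [-3, 9, 0, 17, 11, -5, -4]
  [13, 26, 33, 0, 11, 17, -9]
  [∞, ∞, ∞, ∞, 0, 12, 10]
  [16, 29, 36, 11, 3, 0, 2]
  [-6, 7, 14, 15, -6, 1, 0]
D(5):
  [0, 13, 20, 21, 15, 7, 12]
  [-1, 0, 19, 8, 2, 4, -1]
  [-3, 9, 0, 17, 11, -5, -4]
  [13, 26, 33, 0, 11, 17, -9]
  [∞, ∞, ∞, ∞, 0, 12, 10]
  [16, 29, 36, 11, 3, 0, 2]
  [-6, 7, 14, 15, -6, 1, 0]
D(6):
  [0, 13, 20, 18, 10, 7, 9]
  [-1, 0, 19, 8, 2, 4, -1]
  [-3, 9, 0, 6, -2, -5, -4]
  [13, 26, 33, 0, 11, 17, -9]
  [28, 41, 48, 23, 0, 12, 10]
  [16, 29, 36, 11, 3, 0, 2]
  [-6, 7, 14, 12, -6, 1, 0]
D(7):
  [0, 13, 20, 18, 3, 7, 9]
  [-7, 0, 13, 8, -7, 0, -1]
  [-10, 3, 0, 6, -10, -5, -4]
  [-15, -2, 5, 0, -15, -8, -9]
  [4, 17, 24, 22, 0, 11, 10]
  [-4, 9, 16, 11, -4, 0, 2]
  [-6, 7, 14, 12, -6, 1, 0]
Answer: A*[2][7] = -1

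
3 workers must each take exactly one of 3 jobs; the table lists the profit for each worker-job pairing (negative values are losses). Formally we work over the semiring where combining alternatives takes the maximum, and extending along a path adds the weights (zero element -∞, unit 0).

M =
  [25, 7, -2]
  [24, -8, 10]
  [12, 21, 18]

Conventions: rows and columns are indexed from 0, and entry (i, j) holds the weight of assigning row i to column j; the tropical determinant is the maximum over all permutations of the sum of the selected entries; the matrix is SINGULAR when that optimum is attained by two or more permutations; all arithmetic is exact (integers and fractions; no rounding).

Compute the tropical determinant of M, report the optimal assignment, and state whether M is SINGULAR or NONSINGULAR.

σ = (0, 1, 2): 25 + (-8) + 18 = 35
σ = (0, 2, 1): 25 + 10 + 21 = 56
σ = (1, 0, 2): 7 + 24 + 18 = 49
σ = (1, 2, 0): 7 + 10 + 12 = 29
σ = (2, 0, 1): (-2) + 24 + 21 = 43
σ = (2, 1, 0): (-2) + (-8) + 12 = 2
Optimal value attained by: σ = (0, 2, 1).
Answer: det⊕(M) = 56; verdict: NONSINGULAR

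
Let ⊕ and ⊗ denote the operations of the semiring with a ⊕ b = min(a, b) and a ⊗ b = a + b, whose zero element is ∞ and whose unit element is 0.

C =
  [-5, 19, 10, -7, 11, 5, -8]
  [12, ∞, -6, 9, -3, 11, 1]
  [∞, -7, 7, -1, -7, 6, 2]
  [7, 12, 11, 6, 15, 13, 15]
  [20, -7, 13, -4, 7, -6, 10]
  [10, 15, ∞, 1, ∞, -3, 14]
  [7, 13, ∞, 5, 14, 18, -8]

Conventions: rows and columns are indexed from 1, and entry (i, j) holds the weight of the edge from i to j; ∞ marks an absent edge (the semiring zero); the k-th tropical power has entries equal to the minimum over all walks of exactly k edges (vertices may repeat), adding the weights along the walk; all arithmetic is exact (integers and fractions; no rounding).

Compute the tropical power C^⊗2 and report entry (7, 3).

C^⊗2:
  [-10, 3, 4, -12, 3, 0, -16]
  [7, -13, 1, -7, -13, -9, -7]
  [5, -14, -13, -11, -10, -13, -6]
  [2, 4, 6, 0, 4, 9, -1]
  [3, 0, -13, -5, -10, -9, -6]
  [5, 12, 9, -2, 12, -6, 2]
  [-1, 5, 7, -3, 6, 8, -16]
Key observation: the optimum is the walk 7->2->3, with weight 13 + (-6) = 7.
Optimal value attained by: walk 7->2->3.
Answer: (C^⊗2)[7][3] = 7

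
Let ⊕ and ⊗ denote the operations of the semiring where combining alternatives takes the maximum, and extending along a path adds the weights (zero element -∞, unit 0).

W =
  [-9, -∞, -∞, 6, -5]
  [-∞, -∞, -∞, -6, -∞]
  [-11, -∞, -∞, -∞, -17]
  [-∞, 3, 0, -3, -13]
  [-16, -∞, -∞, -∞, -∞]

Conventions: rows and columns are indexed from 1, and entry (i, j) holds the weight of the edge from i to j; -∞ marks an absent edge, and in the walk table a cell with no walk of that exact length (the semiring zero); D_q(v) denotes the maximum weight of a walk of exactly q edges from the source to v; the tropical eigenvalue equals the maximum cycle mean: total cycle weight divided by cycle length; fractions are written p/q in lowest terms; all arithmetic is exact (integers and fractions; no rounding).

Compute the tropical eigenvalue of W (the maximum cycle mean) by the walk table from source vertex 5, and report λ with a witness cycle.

q=0: [-∞, -∞, -∞, -∞, 0]
q=1: [-16, -∞, -∞, -∞, -∞]
q=2: [-25, -∞, -∞, -10, -21]
q=3: [-34, -7, -10, -13, -23]
q=4: [-21, -10, -13, -13, -26]
q=5: [-24, -10, -13, -15, -26]
Optimal cycle mean attained by: cycle 2->4->2, total (-6) + 3, length 2.
Answer: λ = -3/2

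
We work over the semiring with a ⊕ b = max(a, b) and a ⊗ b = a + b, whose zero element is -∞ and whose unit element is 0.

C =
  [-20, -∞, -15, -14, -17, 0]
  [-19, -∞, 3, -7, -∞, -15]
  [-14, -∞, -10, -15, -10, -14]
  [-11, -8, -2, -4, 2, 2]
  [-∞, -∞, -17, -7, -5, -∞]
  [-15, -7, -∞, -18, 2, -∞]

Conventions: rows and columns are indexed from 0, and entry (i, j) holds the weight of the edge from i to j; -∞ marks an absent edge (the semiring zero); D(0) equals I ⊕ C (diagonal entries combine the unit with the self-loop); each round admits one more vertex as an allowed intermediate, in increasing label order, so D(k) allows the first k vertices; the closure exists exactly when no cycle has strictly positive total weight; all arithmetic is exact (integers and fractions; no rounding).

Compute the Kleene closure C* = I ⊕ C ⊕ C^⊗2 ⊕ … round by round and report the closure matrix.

D(0):
  [0, -∞, -15, -14, -17, 0]
  [-19, 0, 3, -7, -∞, -15]
  [-14, -∞, 0, -15, -10, -14]
  [-11, -8, -2, 0, 2, 2]
  [-∞, -∞, -17, -7, 0, -∞]
  [-15, -7, -∞, -18, 2, 0]
D(1):
  [0, -∞, -15, -14, -17, 0]
  [-19, 0, 3, -7, -36, -15]
  [-14, -∞, 0, -15, -10, -14]
  [-11, -8, -2, 0, 2, 2]
  [-∞, -∞, -17, -7, 0, -∞]
  [-15, -7, -30, -18, 2, 0]
D(2):
  [0, -∞, -15, -14, -17, 0]
  [-19, 0, 3, -7, -36, -15]
  [-14, -∞, 0, -15, -10, -14]
  [-11, -8, -2, 0, 2, 2]
  [-∞, -∞, -17, -7, 0, -∞]
  [-15, -7, -4, -14, 2, 0]
D(3):
  [0, -∞, -15, -14, -17, 0]
  [-11, 0, 3, -7, -7, -11]
  [-14, -∞, 0, -15, -10, -14]
  [-11, -8, -2, 0, 2, 2]
  [-31, -∞, -17, -7, 0, -31]
  [-15, -7, -4, -14, 2, 0]
D(4):
  [0, -22, -15, -14, -12, 0]
  [-11, 0, 3, -7, -5, -5]
  [-14, -23, 0, -15, -10, -13]
  [-11, -8, -2, 0, 2, 2]
  [-18, -15, -9, -7, 0, -5]
  [-15, -7, -4, -14, 2, 0]
D(5):
  [0, -22, -15, -14, -12, 0]
  [-11, 0, 3, -7, -5, -5]
  [-14, -23, 0, -15, -10, -13]
  [-11, -8, -2, 0, 2, 2]
  [-18, -15, -9, -7, 0, -5]
  [-15, -7, -4, -5, 2, 0]
D(6):
  [0, -7, -4, -5, 2, 0]
  [-11, 0, 3, -7, -3, -5]
  [-14, -20, 0, -15, -10, -13]
  [-11, -5, -2, 0, 4, 2]
  [-18, -12, -9, -7, 0, -5]
  [-15, -7, -4, -5, 2, 0]
Answer: C* = [[0, -7, -4, -5, 2, 0], [-11, 0, 3, -7, -3, -5], [-14, -20, 0, -15, -10, -13], [-11, -5, -2, 0, 4, 2], [-18, -12, -9, -7, 0, -5], [-15, -7, -4, -5, 2, 0]]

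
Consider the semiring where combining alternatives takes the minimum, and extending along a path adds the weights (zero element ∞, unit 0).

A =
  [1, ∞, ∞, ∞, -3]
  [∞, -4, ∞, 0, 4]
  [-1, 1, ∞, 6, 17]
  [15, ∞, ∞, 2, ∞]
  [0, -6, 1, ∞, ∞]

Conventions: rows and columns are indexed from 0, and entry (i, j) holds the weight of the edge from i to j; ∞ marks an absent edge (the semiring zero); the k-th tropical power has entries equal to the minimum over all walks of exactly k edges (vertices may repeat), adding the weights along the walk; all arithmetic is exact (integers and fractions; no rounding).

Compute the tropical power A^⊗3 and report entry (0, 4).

A^⊗2:
  [-3, -9, -2, ∞, -2]
  [4, -8, 5, -4, 0]
  [0, -3, 18, 1, -4]
  [16, ∞, ∞, 4, 12]
  [0, -10, ∞, -6, -3]
A^⊗3:
  [-3, -13, -1, -9, -6]
  [0, -12, 1, -8, -4]
  [-4, -10, -3, -3, -3]
  [12, 6, 13, 6, 13]
  [-3, -14, -2, -10, -6]
Key observation: the optimum is the walk 0->4->0->4, with weight (-3) + 0 + (-3) = -6.
Optimal value attained by: walk 0->4->0->4.
Answer: (A^⊗3)[0][4] = -6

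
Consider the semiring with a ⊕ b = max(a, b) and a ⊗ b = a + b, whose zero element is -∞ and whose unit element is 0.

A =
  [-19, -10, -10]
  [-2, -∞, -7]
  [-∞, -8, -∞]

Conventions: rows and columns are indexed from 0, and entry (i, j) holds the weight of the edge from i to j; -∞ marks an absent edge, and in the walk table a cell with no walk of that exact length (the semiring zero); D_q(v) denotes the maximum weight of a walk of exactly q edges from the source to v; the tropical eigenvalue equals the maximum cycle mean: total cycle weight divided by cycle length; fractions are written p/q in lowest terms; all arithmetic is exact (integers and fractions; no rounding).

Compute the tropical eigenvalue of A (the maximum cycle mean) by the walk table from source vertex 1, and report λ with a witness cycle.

q=0: [-∞, 0, -∞]
q=1: [-2, -∞, -7]
q=2: [-21, -12, -12]
q=3: [-14, -20, -19]
Optimal cycle mean attained by: cycle 0->1->0, total (-10) + (-2), length 2.
Answer: λ = -6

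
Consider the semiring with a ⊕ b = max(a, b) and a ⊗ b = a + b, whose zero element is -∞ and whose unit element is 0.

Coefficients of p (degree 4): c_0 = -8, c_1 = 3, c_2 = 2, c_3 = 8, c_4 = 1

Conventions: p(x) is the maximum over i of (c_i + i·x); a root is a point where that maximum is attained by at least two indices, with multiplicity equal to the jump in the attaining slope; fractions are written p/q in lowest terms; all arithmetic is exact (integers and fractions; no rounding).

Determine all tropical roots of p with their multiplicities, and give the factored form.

hull edge (i=0, c=-8) to (i=1, c=3): slope 11, span 1
hull edge (i=1, c=3) to (i=3, c=8): slope 5/2, span 2
hull edge (i=3, c=8) to (i=4, c=1): slope -7, span 1
Factored form: p(x) = 1 ⊗ (x ⊕ (-11)) ⊗ (x ⊕ (-5/2)) ⊗ (x ⊕ (-5/2)) ⊗ (x ⊕ 7)
Answer: roots = -11 (mult 1), -5/2 (mult 2), 7 (mult 1)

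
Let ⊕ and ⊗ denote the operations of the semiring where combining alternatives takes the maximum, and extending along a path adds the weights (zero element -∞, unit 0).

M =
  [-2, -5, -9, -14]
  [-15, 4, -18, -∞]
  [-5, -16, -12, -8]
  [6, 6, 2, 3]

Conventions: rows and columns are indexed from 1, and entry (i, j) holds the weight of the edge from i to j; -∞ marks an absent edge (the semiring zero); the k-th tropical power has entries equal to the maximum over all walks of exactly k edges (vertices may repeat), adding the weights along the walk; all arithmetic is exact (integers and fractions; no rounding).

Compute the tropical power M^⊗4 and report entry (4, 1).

M^⊗2:
  [-4, -1, -11, -11]
  [-11, 8, -14, -26]
  [-2, -2, -6, -5]
  [9, 10, 5, 6]
M^⊗3:
  [-5, 3, -9, -8]
  [-7, 12, -10, -22]
  [1, 2, -3, -2]
  [12, 14, 8, 9]
M^⊗4:
  [-2, 7, -6, -5]
  [-3, 16, -6, -18]
  [4, 6, 0, 1]
  [15, 18, 11, 12]
Key observation: the optimum is the walk 4->4->4->4->1, with weight 3 + 3 + 3 + 6 = 15.
Optimal value attained by: walk 4->4->4->4->1.
Answer: (M^⊗4)[4][1] = 15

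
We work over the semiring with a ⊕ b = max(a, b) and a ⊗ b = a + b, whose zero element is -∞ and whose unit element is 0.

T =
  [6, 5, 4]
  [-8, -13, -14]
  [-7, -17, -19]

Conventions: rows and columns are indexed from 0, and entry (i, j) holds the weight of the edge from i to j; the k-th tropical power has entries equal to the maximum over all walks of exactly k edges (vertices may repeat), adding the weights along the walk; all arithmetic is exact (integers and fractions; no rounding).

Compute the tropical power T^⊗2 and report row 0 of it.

T^⊗2:
  [12, 11, 10]
  [-2, -3, -4]
  [-1, -2, -3]
Answer: row 0 of T^⊗2 = [12, 11, 10]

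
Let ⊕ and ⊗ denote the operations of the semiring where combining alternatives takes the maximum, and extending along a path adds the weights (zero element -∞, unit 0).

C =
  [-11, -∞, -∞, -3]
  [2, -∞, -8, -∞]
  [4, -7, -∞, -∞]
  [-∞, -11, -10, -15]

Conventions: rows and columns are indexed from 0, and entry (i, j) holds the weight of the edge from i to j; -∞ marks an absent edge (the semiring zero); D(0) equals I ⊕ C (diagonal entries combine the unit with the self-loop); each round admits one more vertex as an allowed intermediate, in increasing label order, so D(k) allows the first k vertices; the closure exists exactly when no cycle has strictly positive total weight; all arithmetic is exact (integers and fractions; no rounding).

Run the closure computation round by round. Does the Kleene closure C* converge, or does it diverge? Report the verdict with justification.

D(0):
  [0, -∞, -∞, -3]
  [2, 0, -8, -∞]
  [4, -7, 0, -∞]
  [-∞, -11, -10, 0]
D(1):
  [0, -∞, -∞, -3]
  [2, 0, -8, -1]
  [4, -7, 0, 1]
  [-∞, -11, -10, 0]
D(2):
  [0, -∞, -∞, -3]
  [2, 0, -8, -1]
  [4, -7, 0, 1]
  [-9, -11, -10, 0]
D(3):
  [0, -∞, -∞, -3]
  [2, 0, -8, -1]
  [4, -7, 0, 1]
  [-6, -11, -10, 0]
D(4):
  [0, -14, -13, -3]
  [2, 0, -8, -1]
  [4, -7, 0, 1]
  [-6, -11, -10, 0]
Key observation: every diagonal entry stays at the unit through all rounds, so no improving cycle exists.
Answer: CONVERGES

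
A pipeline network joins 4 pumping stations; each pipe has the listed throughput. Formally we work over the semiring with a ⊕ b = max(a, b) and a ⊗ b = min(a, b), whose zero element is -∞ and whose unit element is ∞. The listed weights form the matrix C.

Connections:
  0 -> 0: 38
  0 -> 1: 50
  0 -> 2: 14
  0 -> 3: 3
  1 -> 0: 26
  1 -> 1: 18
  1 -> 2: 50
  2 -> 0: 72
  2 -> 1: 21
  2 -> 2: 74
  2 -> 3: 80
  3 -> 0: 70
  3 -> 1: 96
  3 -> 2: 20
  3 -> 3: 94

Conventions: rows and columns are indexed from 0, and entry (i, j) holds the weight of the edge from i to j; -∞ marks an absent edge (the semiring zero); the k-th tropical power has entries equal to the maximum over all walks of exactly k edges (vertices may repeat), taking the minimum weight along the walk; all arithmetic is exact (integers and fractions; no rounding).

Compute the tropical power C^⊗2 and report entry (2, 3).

C^⊗2:
  [38, 38, 50, 14]
  [50, 26, 50, 50]
  [72, 80, 74, 80]
  [70, 94, 50, 94]
Key observation: the optimum is the walk 2->3->3, with weight 80 min 94 = 80.
Optimal value attained by: walk 2->3->3.
Answer: (C^⊗2)[2][3] = 80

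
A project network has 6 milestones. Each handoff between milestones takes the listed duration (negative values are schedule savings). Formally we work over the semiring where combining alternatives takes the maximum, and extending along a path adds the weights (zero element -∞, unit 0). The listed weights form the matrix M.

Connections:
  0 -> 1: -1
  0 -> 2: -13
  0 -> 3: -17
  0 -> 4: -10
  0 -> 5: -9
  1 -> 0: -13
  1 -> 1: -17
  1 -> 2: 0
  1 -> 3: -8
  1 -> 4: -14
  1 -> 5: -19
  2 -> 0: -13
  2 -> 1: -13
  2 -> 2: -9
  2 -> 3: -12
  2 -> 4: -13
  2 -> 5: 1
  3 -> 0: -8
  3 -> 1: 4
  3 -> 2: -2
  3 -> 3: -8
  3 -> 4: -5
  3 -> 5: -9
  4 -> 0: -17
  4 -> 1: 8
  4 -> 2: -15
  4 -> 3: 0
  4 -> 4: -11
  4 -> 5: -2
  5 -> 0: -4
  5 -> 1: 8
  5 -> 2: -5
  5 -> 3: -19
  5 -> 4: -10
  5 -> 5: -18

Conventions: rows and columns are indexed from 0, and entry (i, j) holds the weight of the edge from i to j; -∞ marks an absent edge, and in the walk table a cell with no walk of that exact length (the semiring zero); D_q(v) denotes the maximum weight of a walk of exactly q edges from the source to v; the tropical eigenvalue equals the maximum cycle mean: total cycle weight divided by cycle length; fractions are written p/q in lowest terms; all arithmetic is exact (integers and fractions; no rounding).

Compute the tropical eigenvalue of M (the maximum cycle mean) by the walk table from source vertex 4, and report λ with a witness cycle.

q=0: [-∞, -∞, -∞, -∞, 0, -∞]
q=1: [-17, 8, -15, 0, -11, -2]
q=2: [-5, 6, 8, 0, -5, -9]
q=3: [-5, 4, 6, -2, -5, 9]
q=4: [5, 17, 4, -4, -1, 7]
q=5: [4, 15, 17, 9, 3, 5]
q=6: [4, 13, 15, 7, 4, 18]
Optimal cycle mean attained by: cycle 1->2->5->1, total 0 + 1 + 8, length 3.
Answer: λ = 3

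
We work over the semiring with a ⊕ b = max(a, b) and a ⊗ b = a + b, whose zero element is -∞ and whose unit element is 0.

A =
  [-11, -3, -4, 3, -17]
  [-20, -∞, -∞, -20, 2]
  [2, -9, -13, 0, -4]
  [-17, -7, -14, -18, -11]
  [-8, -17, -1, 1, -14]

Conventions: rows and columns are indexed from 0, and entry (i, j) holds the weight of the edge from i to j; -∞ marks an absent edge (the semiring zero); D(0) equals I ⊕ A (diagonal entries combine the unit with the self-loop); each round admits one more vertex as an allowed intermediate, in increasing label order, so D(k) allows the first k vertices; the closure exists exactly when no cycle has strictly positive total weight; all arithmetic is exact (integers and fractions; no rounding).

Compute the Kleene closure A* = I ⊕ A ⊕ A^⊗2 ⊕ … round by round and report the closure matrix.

D(0):
  [0, -3, -4, 3, -17]
  [-20, 0, -∞, -20, 2]
  [2, -9, 0, 0, -4]
  [-17, -7, -14, 0, -11]
  [-8, -17, -1, 1, 0]
D(1):
  [0, -3, -4, 3, -17]
  [-20, 0, -24, -17, 2]
  [2, -1, 0, 5, -4]
  [-17, -7, -14, 0, -11]
  [-8, -11, -1, 1, 0]
D(2):
  [0, -3, -4, 3, -1]
  [-20, 0, -24, -17, 2]
  [2, -1, 0, 5, 1]
  [-17, -7, -14, 0, -5]
  [-8, -11, -1, 1, 0]
D(3):
  [0, -3, -4, 3, -1]
  [-20, 0, -24, -17, 2]
  [2, -1, 0, 5, 1]
  [-12, -7, -14, 0, -5]
  [1, -2, -1, 4, 0]
D(4):
  [0, -3, -4, 3, -1]
  [-20, 0, -24, -17, 2]
  [2, -1, 0, 5, 1]
  [-12, -7, -14, 0, -5]
  [1, -2, -1, 4, 0]
D(5):
  [0, -3, -2, 3, -1]
  [3, 0, 1, 6, 2]
  [2, -1, 0, 5, 1]
  [-4, -7, -6, 0, -5]
  [1, -2, -1, 4, 0]
Answer: A* = [[0, -3, -2, 3, -1], [3, 0, 1, 6, 2], [2, -1, 0, 5, 1], [-4, -7, -6, 0, -5], [1, -2, -1, 4, 0]]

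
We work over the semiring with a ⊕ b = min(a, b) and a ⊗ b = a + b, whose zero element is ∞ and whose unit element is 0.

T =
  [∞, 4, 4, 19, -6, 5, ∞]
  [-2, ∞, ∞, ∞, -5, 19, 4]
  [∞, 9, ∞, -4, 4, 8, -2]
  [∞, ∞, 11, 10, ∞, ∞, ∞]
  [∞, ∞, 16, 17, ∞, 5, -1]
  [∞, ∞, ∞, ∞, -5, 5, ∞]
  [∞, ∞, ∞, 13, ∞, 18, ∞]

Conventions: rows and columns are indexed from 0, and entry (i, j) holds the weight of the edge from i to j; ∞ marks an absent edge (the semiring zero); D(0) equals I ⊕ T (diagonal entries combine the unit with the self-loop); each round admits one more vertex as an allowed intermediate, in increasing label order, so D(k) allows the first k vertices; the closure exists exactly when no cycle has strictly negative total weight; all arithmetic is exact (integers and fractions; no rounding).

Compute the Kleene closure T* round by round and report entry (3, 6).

D(0):
  [0, 4, 4, 19, -6, 5, ∞]
  [-2, 0, ∞, ∞, -5, 19, 4]
  [∞, 9, 0, -4, 4, 8, -2]
  [∞, ∞, 11, 0, ∞, ∞, ∞]
  [∞, ∞, 16, 17, 0, 5, -1]
  [∞, ∞, ∞, ∞, -5, 0, ∞]
  [∞, ∞, ∞, 13, ∞, 18, 0]
D(1):
  [0, 4, 4, 19, -6, 5, ∞]
  [-2, 0, 2, 17, -8, 3, 4]
  [∞, 9, 0, -4, 4, 8, -2]
  [∞, ∞, 11, 0, ∞, ∞, ∞]
  [∞, ∞, 16, 17, 0, 5, -1]
  [∞, ∞, ∞, ∞, -5, 0, ∞]
  [∞, ∞, ∞, 13, ∞, 18, 0]
D(2):
  [0, 4, 4, 19, -6, 5, 8]
  [-2, 0, 2, 17, -8, 3, 4]
  [7, 9, 0, -4, 1, 8, -2]
  [∞, ∞, 11, 0, ∞, ∞, ∞]
  [∞, ∞, 16, 17, 0, 5, -1]
  [∞, ∞, ∞, ∞, -5, 0, ∞]
  [∞, ∞, ∞, 13, ∞, 18, 0]
D(3):
  [0, 4, 4, 0, -6, 5, 2]
  [-2, 0, 2, -2, -8, 3, 0]
  [7, 9, 0, -4, 1, 8, -2]
  [18, 20, 11, 0, 12, 19, 9]
  [23, 25, 16, 12, 0, 5, -1]
  [∞, ∞, ∞, ∞, -5, 0, ∞]
  [∞, ∞, ∞, 13, ∞, 18, 0]
D(4):
  [0, 4, 4, 0, -6, 5, 2]
  [-2, 0, 2, -2, -8, 3, 0]
  [7, 9, 0, -4, 1, 8, -2]
  [18, 20, 11, 0, 12, 19, 9]
  [23, 25, 16, 12, 0, 5, -1]
  [∞, ∞, ∞, ∞, -5, 0, ∞]
  [31, 33, 24, 13, 25, 18, 0]
D(5):
  [0, 4, 4, 0, -6, -1, -7]
  [-2, 0, 2, -2, -8, -3, -9]
  [7, 9, 0, -4, 1, 6, -2]
  [18, 20, 11, 0, 12, 17, 9]
  [23, 25, 16, 12, 0, 5, -1]
  [18, 20, 11, 7, -5, 0, -6]
  [31, 33, 24, 13, 25, 18, 0]
D(6):
  [0, 4, 4, 0, -6, -1, -7]
  [-2, 0, 2, -2, -8, -3, -9]
  [7, 9, 0, -4, 1, 6, -2]
  [18, 20, 11, 0, 12, 17, 9]
  [23, 25, 16, 12, 0, 5, -1]
  [18, 20, 11, 7, -5, 0, -6]
  [31, 33, 24, 13, 13, 18, 0]
D(7):
  [0, 4, 4, 0, -6, -1, -7]
  [-2, 0, 2, -2, -8, -3, -9]
  [7, 9, 0, -4, 1, 6, -2]
  [18, 20, 11, 0, 12, 17, 9]
  [23, 25, 16, 12, 0, 5, -1]
  [18, 20, 11, 7, -5, 0, -6]
  [31, 33, 24, 13, 13, 18, 0]
Answer: T*[3][6] = 9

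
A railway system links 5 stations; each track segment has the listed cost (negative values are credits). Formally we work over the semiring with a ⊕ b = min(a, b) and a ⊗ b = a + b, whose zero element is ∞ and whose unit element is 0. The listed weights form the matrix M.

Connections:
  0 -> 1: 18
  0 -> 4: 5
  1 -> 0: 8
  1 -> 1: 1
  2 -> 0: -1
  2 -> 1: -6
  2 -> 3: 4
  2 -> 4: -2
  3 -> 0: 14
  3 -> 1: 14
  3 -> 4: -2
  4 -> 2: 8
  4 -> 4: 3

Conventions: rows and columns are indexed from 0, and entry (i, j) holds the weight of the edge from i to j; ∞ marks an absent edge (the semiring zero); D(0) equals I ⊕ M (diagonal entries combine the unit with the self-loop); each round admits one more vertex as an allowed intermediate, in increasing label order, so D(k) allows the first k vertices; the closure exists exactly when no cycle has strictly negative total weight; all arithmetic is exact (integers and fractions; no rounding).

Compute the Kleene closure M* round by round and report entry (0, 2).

D(0):
  [0, 18, ∞, ∞, 5]
  [8, 0, ∞, ∞, ∞]
  [-1, -6, 0, 4, -2]
  [14, 14, ∞, 0, -2]
  [∞, ∞, 8, ∞, 0]
D(1):
  [0, 18, ∞, ∞, 5]
  [8, 0, ∞, ∞, 13]
  [-1, -6, 0, 4, -2]
  [14, 14, ∞, 0, -2]
  [∞, ∞, 8, ∞, 0]
D(2):
  [0, 18, ∞, ∞, 5]
  [8, 0, ∞, ∞, 13]
  [-1, -6, 0, 4, -2]
  [14, 14, ∞, 0, -2]
  [∞, ∞, 8, ∞, 0]
D(3):
  [0, 18, ∞, ∞, 5]
  [8, 0, ∞, ∞, 13]
  [-1, -6, 0, 4, -2]
  [14, 14, ∞, 0, -2]
  [7, 2, 8, 12, 0]
D(4):
  [0, 18, ∞, ∞, 5]
  [8, 0, ∞, ∞, 13]
  [-1, -6, 0, 4, -2]
  [14, 14, ∞, 0, -2]
  [7, 2, 8, 12, 0]
D(5):
  [0, 7, 13, 17, 5]
  [8, 0, 21, 25, 13]
  [-1, -6, 0, 4, -2]
  [5, 0, 6, 0, -2]
  [7, 2, 8, 12, 0]
Answer: M*[0][2] = 13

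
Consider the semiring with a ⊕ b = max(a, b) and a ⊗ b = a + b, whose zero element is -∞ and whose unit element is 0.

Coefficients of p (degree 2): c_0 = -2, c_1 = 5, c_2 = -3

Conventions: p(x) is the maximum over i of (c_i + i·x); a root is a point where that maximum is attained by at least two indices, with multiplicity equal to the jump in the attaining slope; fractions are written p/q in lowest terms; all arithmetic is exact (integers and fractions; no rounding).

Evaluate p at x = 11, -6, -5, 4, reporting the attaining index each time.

p(11) = max(-2+0·11=-2, 5+1·11=16, -3+2·11=19) = 19 (attained by i=2)
p(-6) = max(-2+0·(-6)=-2, 5+1·(-6)=-1, -3+2·(-6)=-15) = -1 (attained by i=1)
p(-5) = max(-2+0·(-5)=-2, 5+1·(-5)=0, -3+2·(-5)=-13) = 0 (attained by i=1)
p(4) = max(-2+0·4=-2, 5+1·4=9, -3+2·4=5) = 9 (attained by i=1)
Answer: p(11) = 19; p(-6) = -1; p(-5) = 0; p(4) = 9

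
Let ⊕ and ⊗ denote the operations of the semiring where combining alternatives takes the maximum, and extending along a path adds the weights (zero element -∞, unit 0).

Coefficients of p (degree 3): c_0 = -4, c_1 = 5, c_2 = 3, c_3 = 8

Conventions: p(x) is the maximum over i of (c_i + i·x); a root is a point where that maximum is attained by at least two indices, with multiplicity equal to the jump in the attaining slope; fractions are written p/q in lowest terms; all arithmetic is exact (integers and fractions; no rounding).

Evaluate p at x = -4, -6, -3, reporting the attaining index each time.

p(-4) = max(-4+0·(-4)=-4, 5+1·(-4)=1, 3+2·(-4)=-5, 8+3·(-4)=-4) = 1 (attained by i=1)
p(-6) = max(-4+0·(-6)=-4, 5+1·(-6)=-1, 3+2·(-6)=-9, 8+3·(-6)=-10) = -1 (attained by i=1)
p(-3) = max(-4+0·(-3)=-4, 5+1·(-3)=2, 3+2·(-3)=-3, 8+3·(-3)=-1) = 2 (attained by i=1)
Answer: p(-4) = 1; p(-6) = -1; p(-3) = 2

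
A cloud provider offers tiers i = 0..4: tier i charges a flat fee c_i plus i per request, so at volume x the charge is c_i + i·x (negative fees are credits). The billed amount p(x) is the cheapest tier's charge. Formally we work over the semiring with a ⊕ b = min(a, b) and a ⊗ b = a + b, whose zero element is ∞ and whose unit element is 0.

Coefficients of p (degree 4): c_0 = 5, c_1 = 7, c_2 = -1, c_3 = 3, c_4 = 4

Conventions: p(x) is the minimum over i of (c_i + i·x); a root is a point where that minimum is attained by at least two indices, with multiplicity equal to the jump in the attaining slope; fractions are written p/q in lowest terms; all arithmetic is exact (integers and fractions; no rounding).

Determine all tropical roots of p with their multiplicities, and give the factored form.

hull edge (i=0, c=5) to (i=2, c=-1): slope -3, span 2
hull edge (i=2, c=-1) to (i=4, c=4): slope 5/2, span 2
Factored form: p(x) = 4 ⊗ (x ⊕ (-5/2)) ⊗ (x ⊕ (-5/2)) ⊗ (x ⊕ 3) ⊗ (x ⊕ 3)
Answer: roots = -5/2 (mult 2), 3 (mult 2)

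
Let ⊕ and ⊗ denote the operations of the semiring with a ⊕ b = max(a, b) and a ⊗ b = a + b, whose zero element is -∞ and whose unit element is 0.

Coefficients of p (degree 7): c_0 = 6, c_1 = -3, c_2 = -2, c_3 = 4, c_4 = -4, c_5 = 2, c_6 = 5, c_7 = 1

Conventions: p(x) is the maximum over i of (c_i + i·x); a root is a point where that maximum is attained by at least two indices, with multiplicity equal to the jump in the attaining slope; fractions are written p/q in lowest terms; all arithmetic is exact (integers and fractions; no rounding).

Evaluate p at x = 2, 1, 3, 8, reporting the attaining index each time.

p(2) = max(6+0·2=6, -3+1·2=-1, -2+2·2=2, 4+3·2=10, -4+4·2=4, 2+5·2=12, 5+6·2=17, 1+7·2=15) = 17 (attained by i=6)
p(1) = max(6+0·1=6, -3+1·1=-2, -2+2·1=0, 4+3·1=7, -4+4·1=0, 2+5·1=7, 5+6·1=11, 1+7·1=8) = 11 (attained by i=6)
p(3) = max(6+0·3=6, -3+1·3=0, -2+2·3=4, 4+3·3=13, -4+4·3=8, 2+5·3=17, 5+6·3=23, 1+7·3=22) = 23 (attained by i=6)
p(8) = max(6+0·8=6, -3+1·8=5, -2+2·8=14, 4+3·8=28, -4+4·8=28, 2+5·8=42, 5+6·8=53, 1+7·8=57) = 57 (attained by i=7)
Answer: p(2) = 17; p(1) = 11; p(3) = 23; p(8) = 57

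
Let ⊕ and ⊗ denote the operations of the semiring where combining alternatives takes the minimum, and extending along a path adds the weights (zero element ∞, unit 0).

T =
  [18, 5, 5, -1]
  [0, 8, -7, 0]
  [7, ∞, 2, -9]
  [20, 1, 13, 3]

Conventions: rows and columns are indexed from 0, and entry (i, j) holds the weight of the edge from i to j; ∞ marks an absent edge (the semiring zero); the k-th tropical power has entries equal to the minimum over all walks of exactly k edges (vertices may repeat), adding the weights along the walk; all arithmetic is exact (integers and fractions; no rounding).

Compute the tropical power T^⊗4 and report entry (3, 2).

T^⊗2:
  [5, 0, -2, -4]
  [0, 1, -5, -16]
  [9, -8, 4, -7]
  [1, 4, -6, 1]
T^⊗3:
  [0, -3, -7, -11]
  [1, -15, -6, -14]
  [-8, -6, -15, -8]
  [1, 2, -4, -15]
T^⊗4:
  [-3, -10, -10, -16]
  [-15, -13, -22, -15]
  [-8, -7, -13, -24]
  [2, -14, -5, -13]
Key observation: the optimum is the walk 3->1->3->1->2, with weight 1 + 0 + 1 + (-7) = -5.
Optimal value attained by: walk 3->1->3->1->2.
Answer: (T^⊗4)[3][2] = -5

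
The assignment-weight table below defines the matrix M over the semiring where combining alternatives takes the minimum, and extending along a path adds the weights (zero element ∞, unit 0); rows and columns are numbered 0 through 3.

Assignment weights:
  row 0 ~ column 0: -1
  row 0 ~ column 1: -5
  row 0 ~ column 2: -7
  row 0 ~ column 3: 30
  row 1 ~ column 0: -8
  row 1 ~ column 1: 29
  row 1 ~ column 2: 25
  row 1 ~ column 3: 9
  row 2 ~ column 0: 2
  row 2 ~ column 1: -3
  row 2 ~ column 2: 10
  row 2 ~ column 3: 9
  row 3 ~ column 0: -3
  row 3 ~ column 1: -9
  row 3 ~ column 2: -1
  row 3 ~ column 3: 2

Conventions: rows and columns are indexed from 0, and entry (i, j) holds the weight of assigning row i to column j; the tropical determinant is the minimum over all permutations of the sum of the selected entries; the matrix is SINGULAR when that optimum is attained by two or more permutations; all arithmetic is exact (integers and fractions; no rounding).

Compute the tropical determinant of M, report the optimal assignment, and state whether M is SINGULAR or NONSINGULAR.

σ = (0, 1, 2, 3): (-1) + 29 + 10 + 2 = 40
σ = (0, 1, 3, 2): (-1) + 29 + 9 + (-1) = 36
σ = (0, 2, 1, 3): (-1) + 25 + (-3) + 2 = 23
σ = (0, 2, 3, 1): (-1) + 25 + 9 + (-9) = 24
σ = (0, 3, 1, 2): (-1) + 9 + (-3) + (-1) = 4
σ = (0, 3, 2, 1): (-1) + 9 + 10 + (-9) = 9
σ = (1, 0, 2, 3): (-5) + (-8) + 10 + 2 = -1
σ = (1, 0, 3, 2): (-5) + (-8) + 9 + (-1) = -5
σ = (1, 2, 0, 3): (-5) + 25 + 2 + 2 = 24
σ = (1, 2, 3, 0): (-5) + 25 + 9 + (-3) = 26
σ = (1, 3, 0, 2): (-5) + 9 + 2 + (-1) = 5
σ = (1, 3, 2, 0): (-5) + 9 + 10 + (-3) = 11
σ = (2, 0, 1, 3): (-7) + (-8) + (-3) + 2 = -16
σ = (2, 0, 3, 1): (-7) + (-8) + 9 + (-9) = -15
σ = (2, 1, 0, 3): (-7) + 29 + 2 + 2 = 26
σ = (2, 1, 3, 0): (-7) + 29 + 9 + (-3) = 28
σ = (2, 3, 0, 1): (-7) + 9 + 2 + (-9) = -5
σ = (2, 3, 1, 0): (-7) + 9 + (-3) + (-3) = -4
σ = (3, 0, 1, 2): 30 + (-8) + (-3) + (-1) = 18
σ = (3, 0, 2, 1): 30 + (-8) + 10 + (-9) = 23
σ = (3, 1, 0, 2): 30 + 29 + 2 + (-1) = 60
σ = (3, 1, 2, 0): 30 + 29 + 10 + (-3) = 66
σ = (3, 2, 0, 1): 30 + 25 + 2 + (-9) = 48
σ = (3, 2, 1, 0): 30 + 25 + (-3) + (-3) = 49
Optimal value attained by: σ = (2, 0, 1, 3).
Answer: det⊕(M) = -16; verdict: NONSINGULAR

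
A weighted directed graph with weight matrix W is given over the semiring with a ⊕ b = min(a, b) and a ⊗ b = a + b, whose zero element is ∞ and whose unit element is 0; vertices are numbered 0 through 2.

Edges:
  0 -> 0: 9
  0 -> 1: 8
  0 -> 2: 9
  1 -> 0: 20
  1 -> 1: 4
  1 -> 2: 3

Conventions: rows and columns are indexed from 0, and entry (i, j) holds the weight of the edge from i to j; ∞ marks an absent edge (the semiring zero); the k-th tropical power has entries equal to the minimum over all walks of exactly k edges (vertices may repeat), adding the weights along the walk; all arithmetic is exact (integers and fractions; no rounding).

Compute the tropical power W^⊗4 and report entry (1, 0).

W^⊗2:
  [18, 12, 11]
  [24, 8, 7]
  [∞, ∞, ∞]
W^⊗3:
  [27, 16, 15]
  [28, 12, 11]
  [∞, ∞, ∞]
W^⊗4:
  [36, 20, 19]
  [32, 16, 15]
  [∞, ∞, ∞]
Key observation: the optimum is the walk 1->1->1->1->0, with weight 4 + 4 + 4 + 20 = 32.
Optimal value attained by: walk 1->1->1->1->0.
Answer: (W^⊗4)[1][0] = 32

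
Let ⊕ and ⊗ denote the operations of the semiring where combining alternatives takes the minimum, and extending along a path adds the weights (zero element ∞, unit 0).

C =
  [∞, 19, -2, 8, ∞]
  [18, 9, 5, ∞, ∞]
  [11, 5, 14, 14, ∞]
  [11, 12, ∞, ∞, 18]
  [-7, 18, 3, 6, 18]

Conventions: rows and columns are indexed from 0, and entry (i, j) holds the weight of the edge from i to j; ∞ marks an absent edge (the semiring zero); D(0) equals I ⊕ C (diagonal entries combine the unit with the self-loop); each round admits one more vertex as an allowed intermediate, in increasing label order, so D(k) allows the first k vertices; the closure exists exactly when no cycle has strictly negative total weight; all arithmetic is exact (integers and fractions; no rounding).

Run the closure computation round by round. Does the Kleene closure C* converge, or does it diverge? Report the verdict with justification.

D(0):
  [0, 19, -2, 8, ∞]
  [18, 0, 5, ∞, ∞]
  [11, 5, 0, 14, ∞]
  [11, 12, ∞, 0, 18]
  [-7, 18, 3, 6, 0]
D(1):
  [0, 19, -2, 8, ∞]
  [18, 0, 5, 26, ∞]
  [11, 5, 0, 14, ∞]
  [11, 12, 9, 0, 18]
  [-7, 12, -9, 1, 0]
D(2):
  [0, 19, -2, 8, ∞]
  [18, 0, 5, 26, ∞]
  [11, 5, 0, 14, ∞]
  [11, 12, 9, 0, 18]
  [-7, 12, -9, 1, 0]
D(3):
  [0, 3, -2, 8, ∞]
  [16, 0, 5, 19, ∞]
  [11, 5, 0, 14, ∞]
  [11, 12, 9, 0, 18]
  [-7, -4, -9, 1, 0]
D(4):
  [0, 3, -2, 8, 26]
  [16, 0, 5, 19, 37]
  [11, 5, 0, 14, 32]
  [11, 12, 9, 0, 18]
  [-7, -4, -9, 1, 0]
D(5):
  [0, 3, -2, 8, 26]
  [16, 0, 5, 19, 37]
  [11, 5, 0, 14, 32]
  [11, 12, 9, 0, 18]
  [-7, -4, -9, 1, 0]
Key observation: every diagonal entry stays at the unit through all rounds, so no improving cycle exists.
Answer: CONVERGES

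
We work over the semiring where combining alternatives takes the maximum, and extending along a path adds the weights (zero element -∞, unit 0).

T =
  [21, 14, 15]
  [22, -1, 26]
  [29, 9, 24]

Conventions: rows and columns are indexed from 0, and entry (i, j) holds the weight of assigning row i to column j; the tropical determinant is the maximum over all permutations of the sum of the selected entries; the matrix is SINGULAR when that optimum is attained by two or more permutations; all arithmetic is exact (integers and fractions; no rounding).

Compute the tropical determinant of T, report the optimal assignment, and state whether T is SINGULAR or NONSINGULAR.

σ = (0, 1, 2): 21 + (-1) + 24 = 44
σ = (0, 2, 1): 21 + 26 + 9 = 56
σ = (1, 0, 2): 14 + 22 + 24 = 60
σ = (1, 2, 0): 14 + 26 + 29 = 69
σ = (2, 0, 1): 15 + 22 + 9 = 46
σ = (2, 1, 0): 15 + (-1) + 29 = 43
Optimal value attained by: σ = (1, 2, 0).
Answer: det⊕(T) = 69; verdict: NONSINGULAR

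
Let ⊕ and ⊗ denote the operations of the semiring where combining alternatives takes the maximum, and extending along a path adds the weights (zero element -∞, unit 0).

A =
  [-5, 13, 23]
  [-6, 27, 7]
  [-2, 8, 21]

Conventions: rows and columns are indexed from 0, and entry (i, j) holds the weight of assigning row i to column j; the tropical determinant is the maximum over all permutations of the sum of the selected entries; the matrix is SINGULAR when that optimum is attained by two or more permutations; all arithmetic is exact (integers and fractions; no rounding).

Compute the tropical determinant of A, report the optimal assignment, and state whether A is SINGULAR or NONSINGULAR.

σ = (0, 1, 2): (-5) + 27 + 21 = 43
σ = (0, 2, 1): (-5) + 7 + 8 = 10
σ = (1, 0, 2): 13 + (-6) + 21 = 28
σ = (1, 2, 0): 13 + 7 + (-2) = 18
σ = (2, 0, 1): 23 + (-6) + 8 = 25
σ = (2, 1, 0): 23 + 27 + (-2) = 48
Optimal value attained by: σ = (2, 1, 0).
Answer: det⊕(A) = 48; verdict: NONSINGULAR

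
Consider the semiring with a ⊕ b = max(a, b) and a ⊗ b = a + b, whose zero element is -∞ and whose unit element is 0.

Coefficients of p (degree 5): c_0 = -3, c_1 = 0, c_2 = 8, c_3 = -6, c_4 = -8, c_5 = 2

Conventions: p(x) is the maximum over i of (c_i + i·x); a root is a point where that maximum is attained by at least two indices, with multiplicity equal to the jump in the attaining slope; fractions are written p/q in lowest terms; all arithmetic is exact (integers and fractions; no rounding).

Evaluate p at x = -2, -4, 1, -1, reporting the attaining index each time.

p(-2) = max(-3+0·(-2)=-3, 0+1·(-2)=-2, 8+2·(-2)=4, -6+3·(-2)=-12, -8+4·(-2)=-16, 2+5·(-2)=-8) = 4 (attained by i=2)
p(-4) = max(-3+0·(-4)=-3, 0+1·(-4)=-4, 8+2·(-4)=0, -6+3·(-4)=-18, -8+4·(-4)=-24, 2+5·(-4)=-18) = 0 (attained by i=2)
p(1) = max(-3+0·1=-3, 0+1·1=1, 8+2·1=10, -6+3·1=-3, -8+4·1=-4, 2+5·1=7) = 10 (attained by i=2)
p(-1) = max(-3+0·(-1)=-3, 0+1·(-1)=-1, 8+2·(-1)=6, -6+3·(-1)=-9, -8+4·(-1)=-12, 2+5·(-1)=-3) = 6 (attained by i=2)
Answer: p(-2) = 4; p(-4) = 0; p(1) = 10; p(-1) = 6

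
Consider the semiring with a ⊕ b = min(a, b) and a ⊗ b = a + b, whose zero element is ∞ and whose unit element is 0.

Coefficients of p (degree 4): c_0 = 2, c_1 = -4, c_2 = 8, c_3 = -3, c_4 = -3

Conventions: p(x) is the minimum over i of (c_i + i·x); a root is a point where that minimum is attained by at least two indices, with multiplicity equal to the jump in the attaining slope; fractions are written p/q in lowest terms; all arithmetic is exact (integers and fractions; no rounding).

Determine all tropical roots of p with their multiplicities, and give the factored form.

hull edge (i=0, c=2) to (i=1, c=-4): slope -6, span 1
hull edge (i=1, c=-4) to (i=4, c=-3): slope 1/3, span 3
Factored form: p(x) = -3 ⊗ (x ⊕ (-1/3)) ⊗ (x ⊕ (-1/3)) ⊗ (x ⊕ (-1/3)) ⊗ (x ⊕ 6)
Answer: roots = -1/3 (mult 3), 6 (mult 1)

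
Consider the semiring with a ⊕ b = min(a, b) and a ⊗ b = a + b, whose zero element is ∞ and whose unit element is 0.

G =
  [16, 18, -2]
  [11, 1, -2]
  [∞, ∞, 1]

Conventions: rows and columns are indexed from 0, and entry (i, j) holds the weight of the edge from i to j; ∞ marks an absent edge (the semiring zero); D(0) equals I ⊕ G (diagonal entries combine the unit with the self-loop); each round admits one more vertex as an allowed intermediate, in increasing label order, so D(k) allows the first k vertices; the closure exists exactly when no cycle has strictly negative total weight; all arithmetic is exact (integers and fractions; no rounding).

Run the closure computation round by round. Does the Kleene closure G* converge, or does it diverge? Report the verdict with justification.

D(0):
  [0, 18, -2]
  [11, 0, -2]
  [∞, ∞, 0]
D(1):
  [0, 18, -2]
  [11, 0, -2]
  [∞, ∞, 0]
D(2):
  [0, 18, -2]
  [11, 0, -2]
  [∞, ∞, 0]
D(3):
  [0, 18, -2]
  [11, 0, -2]
  [∞, ∞, 0]
Key observation: every diagonal entry stays at the unit through all rounds, so no improving cycle exists.
Answer: CONVERGES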